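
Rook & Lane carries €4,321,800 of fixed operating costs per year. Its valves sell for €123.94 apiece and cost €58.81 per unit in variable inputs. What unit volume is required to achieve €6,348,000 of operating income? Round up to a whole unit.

Contribution margin per unit = €123.94 − €58.81 = €65.13.
Required volume = (fixed costs + target profit) ÷ CM = (€4,321,800 + €6,348,000) ÷ €65.13 = 163,823.12, so 163,824 valves.

163,824 valves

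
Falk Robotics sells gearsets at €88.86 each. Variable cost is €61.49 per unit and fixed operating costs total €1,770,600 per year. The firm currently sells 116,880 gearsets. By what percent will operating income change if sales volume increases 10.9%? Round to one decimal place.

At 116,880 units, contribution = 116,880 × €27.37 = €3,199,005.60.
Subtracting fixed costs: EBIT = €3,199,005.60 − €1,770,600 = €1,428,405.60.
Degree of operating leverage = €3,199,005.60 / €1,428,405.60 = 2.2396.
%ΔEBIT = DOL × %ΔSales = 2.2396 × +10.9% = +24.4%.

+24.4%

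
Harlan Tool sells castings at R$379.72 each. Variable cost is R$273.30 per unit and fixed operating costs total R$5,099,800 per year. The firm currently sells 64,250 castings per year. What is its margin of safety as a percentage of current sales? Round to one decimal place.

25.4%

Unit CM = price − variable cost = R$379.72 − R$273.30 = R$106.42. Break-even units = R$5,099,800 ÷ R$106.42 = 47,921.44; break-even revenue = 47,921.44 × R$379.72 = R$18,196,730.46.
Actual sales revenue = 64,250 × R$379.72 = R$24,397,010.00.
Margin of safety = (R$24,397,010.00 − R$18,196,730.46) ÷ R$24,397,010.00 = 25.4%.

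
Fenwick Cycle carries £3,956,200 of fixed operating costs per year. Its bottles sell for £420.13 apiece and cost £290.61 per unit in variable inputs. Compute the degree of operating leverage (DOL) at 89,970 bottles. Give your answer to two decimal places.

1.51

Total contribution margin = 89,970 × £129.52 = £11,652,914.40.
Operating income = contribution − fixed costs = £11,652,914.40 − £3,956,200 = £7,696,714.40.
DOL = contribution ÷ EBIT = £11,652,914.40 ÷ £7,696,714.40 = 1.5140.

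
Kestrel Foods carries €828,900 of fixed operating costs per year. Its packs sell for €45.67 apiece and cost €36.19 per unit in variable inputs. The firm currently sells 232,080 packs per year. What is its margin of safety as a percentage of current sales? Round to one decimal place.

62.3%

Each unit contributes €45.67 − €36.19 = €9.48. Break-even units = €828,900 ÷ €9.48 = 87,436.71; break-even revenue = 87,436.71 × €45.67 = €3,993,234.49.
Current sales = 232,080 × €45.67 = €10,599,093.60.
Margin of safety = (€10,599,093.60 − €3,993,234.49) ÷ €10,599,093.60 = 62.3%.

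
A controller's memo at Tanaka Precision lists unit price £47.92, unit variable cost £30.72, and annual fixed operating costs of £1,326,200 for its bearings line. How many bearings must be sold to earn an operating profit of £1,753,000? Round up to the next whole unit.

Each unit contributes £47.92 − £30.72 = £17.20.
Need Q such that Q × £17.20 − £1,326,200 = £1,753,000, i.e. Q = £3,079,200 / £17.20 = 179,023.26 → 179,024.

179,024 bearings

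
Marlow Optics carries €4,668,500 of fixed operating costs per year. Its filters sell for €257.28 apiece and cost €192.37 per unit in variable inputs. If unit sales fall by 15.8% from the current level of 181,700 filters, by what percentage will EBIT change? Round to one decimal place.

-26.2%

Contribution at this volume is 181,700 × €64.91 = €11,794,147.00.
EBIT = €11,794,147.00 − €4,668,500 = €7,125,647.00.
So DOL = total CM / EBIT = €11,794,147.00 / €7,125,647.00 = 1.6552.
So EBIT moves 1.6552 × (-15.8%) = -26.2%.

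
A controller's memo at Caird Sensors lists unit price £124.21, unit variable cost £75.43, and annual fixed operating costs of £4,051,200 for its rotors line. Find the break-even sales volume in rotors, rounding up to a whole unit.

83,051 rotors

Unit CM = price − variable cost = £124.21 − £75.43 = £48.78.
Break-even volume = fixed costs ÷ CM per unit = £4,051,200 ÷ £48.78 = 83,050.43, so 83,051 rotors.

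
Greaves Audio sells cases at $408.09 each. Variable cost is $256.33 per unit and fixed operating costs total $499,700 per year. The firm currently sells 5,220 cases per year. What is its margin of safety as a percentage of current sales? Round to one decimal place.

36.9%

Unit CM = price − variable cost = $408.09 − $256.33 = $151.76. Break-even units = $499,700 ÷ $151.76 = 3,292.70; break-even revenue = 3,292.70 × $408.09 = $1,343,717.53.
Actual sales revenue = 5,220 × $408.09 = $2,130,229.80.
Margin of safety = ($2,130,229.80 − $1,343,717.53) ÷ $2,130,229.80 = 36.9%.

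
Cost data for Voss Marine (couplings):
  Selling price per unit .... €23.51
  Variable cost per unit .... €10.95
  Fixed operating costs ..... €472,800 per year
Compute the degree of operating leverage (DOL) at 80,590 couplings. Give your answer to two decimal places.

1.88

At 80,590 units, contribution = 80,590 × €12.56 = €1,012,210.40.
Subtracting fixed costs: EBIT = €1,012,210.40 − €472,800 = €539,410.40.
Degree of operating leverage = €1,012,210.40 / €539,410.40 = 1.8765.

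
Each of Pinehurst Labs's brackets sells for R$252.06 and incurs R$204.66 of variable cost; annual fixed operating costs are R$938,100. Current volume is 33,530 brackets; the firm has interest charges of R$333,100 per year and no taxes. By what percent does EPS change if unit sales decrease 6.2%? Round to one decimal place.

-31.0%

Total contribution margin = 33,530 × R$47.40 = R$1,589,322.00.
Operating income = contribution − fixed costs = R$1,589,322.00 − R$938,100 = R$651,222.00.
Interest = R$333,100.00, so EBIT − I = R$318,122.00.
Degree of combined leverage = contribution ÷ (EBIT − I) = R$1,589,322.00 ÷ R$318,122.00 = 4.9960.
EPS therefore changes by 4.9960 × (-6.2%) = -31.0%.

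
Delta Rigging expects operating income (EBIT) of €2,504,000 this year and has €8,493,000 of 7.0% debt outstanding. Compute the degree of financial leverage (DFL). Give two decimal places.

Interest = €594,510.00.
DFL = EBIT ÷ (EBIT − I) = €2,504,000 ÷ (€2,504,000 − €594,510.00) = €2,504,000 ÷ €1,909,490.00 = 1.3113.

1.31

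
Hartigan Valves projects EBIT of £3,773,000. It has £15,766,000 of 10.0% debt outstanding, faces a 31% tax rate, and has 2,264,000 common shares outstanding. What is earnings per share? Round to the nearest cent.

Pre-tax income = £3,773,000 − £1,576,600.00 = £2,196,400.00.
Net income = £2,196,400.00 × (1 − 0.31) = £1,515,516.00.
Per share: £1,515,516.00 / 2,264,000 shares = £0.67.

£0.67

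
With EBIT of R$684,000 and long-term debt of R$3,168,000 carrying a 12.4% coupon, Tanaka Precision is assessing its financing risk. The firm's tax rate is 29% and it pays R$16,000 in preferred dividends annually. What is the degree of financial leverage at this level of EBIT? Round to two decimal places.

2.55

Interest = R$392,832.00.
Pre-tax preferred-dividend burden = R$16,000 ÷ (1 − 0.29) = R$22,535.21.
DFL = EBIT ÷ [EBIT − I − D_p/(1−t)] = R$684,000 ÷ [R$684,000 − R$392,832.00 − R$22,535.21] = R$684,000 ÷ R$268,632.79 = 2.5462.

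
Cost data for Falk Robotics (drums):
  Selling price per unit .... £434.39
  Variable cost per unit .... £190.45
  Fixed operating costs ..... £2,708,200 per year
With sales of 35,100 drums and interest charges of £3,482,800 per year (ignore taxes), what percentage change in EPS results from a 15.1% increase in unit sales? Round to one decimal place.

+54.5%

Contribution at this volume is 35,100 × £243.94 = £8,562,294.00.
Operating income = contribution − fixed costs = £8,562,294.00 − £2,708,200 = £5,854,094.00.
After interest of £3,482,800.00, pre-tax earnings = £2,371,294.00.
Degree of combined leverage = contribution ÷ (EBIT − I) = £8,562,294.00 ÷ £2,371,294.00 = 3.6108.
EPS therefore changes by 3.6108 × (+15.1%) = +54.5%.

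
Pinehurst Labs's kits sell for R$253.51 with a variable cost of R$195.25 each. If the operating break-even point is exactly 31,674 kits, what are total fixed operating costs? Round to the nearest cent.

Unit CM = price − variable cost = R$253.51 − R$195.25 = R$58.26.
Fixed costs = break-even units × CM = 31,674 × R$58.26 = R$1,845,327.24.

R$1,845,327.24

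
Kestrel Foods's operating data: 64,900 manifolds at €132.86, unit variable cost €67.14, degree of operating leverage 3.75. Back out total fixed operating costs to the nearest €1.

€3,127,834

Total contribution margin = 64,900 × €65.72 = €4,265,228.00.
Since DOL = CM ÷ EBIT, EBIT = €4,265,228.00 ÷ 3.75 = €1,137,394.13.
Fixed costs = CM − EBIT = €4,265,228.00 − €1,137,394.13 = €3,127,834.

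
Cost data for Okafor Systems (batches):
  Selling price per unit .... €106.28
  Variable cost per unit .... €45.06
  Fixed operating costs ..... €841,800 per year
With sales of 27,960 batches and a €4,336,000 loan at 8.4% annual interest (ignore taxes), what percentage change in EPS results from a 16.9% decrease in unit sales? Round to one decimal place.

-57.2%

Contribution at this volume is 27,960 × €61.22 = €1,711,711.20.
EBIT = €1,711,711.20 − €841,800 = €869,911.20.
After interest of €364,224.00, pre-tax earnings = €505,687.20.
Degree of combined leverage = contribution ÷ (EBIT − I) = €1,711,711.20 ÷ €505,687.20 = 3.3849.
EPS therefore changes by 3.3849 × (-16.9%) = -57.2%.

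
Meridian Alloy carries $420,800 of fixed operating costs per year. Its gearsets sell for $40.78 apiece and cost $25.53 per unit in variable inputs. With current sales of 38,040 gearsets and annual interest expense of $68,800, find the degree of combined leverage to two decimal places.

Total contribution margin = 38,040 × $15.25 = $580,110.00.
Operating income = contribution − fixed costs = $580,110.00 − $420,800 = $159,310.00. Interest = $68,800.00, so EBIT − I = $90,510.00.
DCL = contribution ÷ (EBIT − I) = $580,110.00 ÷ $90,510.00 = 6.4093.

6.41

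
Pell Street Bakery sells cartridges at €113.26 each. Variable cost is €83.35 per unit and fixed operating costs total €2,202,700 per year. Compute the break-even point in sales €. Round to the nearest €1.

CM per unit = €113.26 − €83.35 = €29.91; CM ratio = €29.91 / €113.26 = 0.2641.
Break-even revenue = fixed costs × price ÷ CM = €2,202,700 × €113.26 ÷ €29.91 = €8,340,950.

€8,340,950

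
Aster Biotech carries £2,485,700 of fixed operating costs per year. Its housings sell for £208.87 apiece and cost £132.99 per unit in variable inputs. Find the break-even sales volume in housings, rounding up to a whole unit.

32,759 housings

Each unit contributes £208.87 − £132.99 = £75.88.
Break-even volume = fixed costs ÷ CM per unit = £2,485,700 ÷ £75.88 = 32,758.30, so 32,759 housings.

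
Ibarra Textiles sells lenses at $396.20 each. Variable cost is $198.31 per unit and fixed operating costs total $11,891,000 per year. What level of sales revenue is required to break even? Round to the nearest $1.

Contribution margin per unit = $396.20 − $198.31 = $197.89, a CM ratio of $197.89 ÷ $396.20 = 0.4995.
Break-even revenue = fixed costs × price ÷ CM = $11,891,000 × $396.20 ÷ $197.89 = $23,807,237.

$23,807,237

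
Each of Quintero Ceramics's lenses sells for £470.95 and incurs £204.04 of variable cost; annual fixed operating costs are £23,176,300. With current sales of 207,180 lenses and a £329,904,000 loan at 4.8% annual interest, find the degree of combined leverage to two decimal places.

At 207,180 units, contribution = 207,180 × £266.91 = £55,298,413.80.
EBIT = £55,298,413.80 − £23,176,300 = £32,122,113.80. Interest = £15,835,392.00.
DOL = £55,298,413.80 ÷ £32,122,113.80 = 1.7215; DFL = £32,122,113.80 ÷ £16,286,721.80 = 1.9723.
Combined leverage = 1.7215 × 1.9723 = 3.3953.

3.40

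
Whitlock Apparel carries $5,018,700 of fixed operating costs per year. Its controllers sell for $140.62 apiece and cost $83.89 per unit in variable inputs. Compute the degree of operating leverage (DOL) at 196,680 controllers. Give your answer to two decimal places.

1.82

Total contribution margin = 196,680 × $56.73 = $11,157,656.40.
Subtracting fixed costs: EBIT = $11,157,656.40 − $5,018,700 = $6,138,956.40.
Degree of operating leverage = $11,157,656.40 / $6,138,956.40 = 1.8175.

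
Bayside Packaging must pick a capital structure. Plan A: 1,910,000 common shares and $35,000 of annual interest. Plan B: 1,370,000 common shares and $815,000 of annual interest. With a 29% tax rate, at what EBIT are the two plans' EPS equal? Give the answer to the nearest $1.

At indifference, (EBIT − 35,000)(1 − t)/1,910,000 = (EBIT − 815,000)(1 − t)/1,370,000.
Cancelling (1 − t) and cross-multiplying: 1,370,000·(EBIT − 35,000) = 1,910,000·(EBIT − 815,000).
EBIT × (1,910,000 − 1,370,000) = 815,000 × 1,910,000 − 35,000 × 1,370,000 = 1,508,700,000,000, so EBIT = 1,508,700,000,000 ÷ 540,000 = 2,793,888.89.

$2,793,889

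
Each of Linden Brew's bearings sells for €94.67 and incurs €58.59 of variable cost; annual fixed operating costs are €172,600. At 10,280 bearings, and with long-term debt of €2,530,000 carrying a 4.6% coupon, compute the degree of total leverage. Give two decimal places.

4.53

Total contribution margin = 10,280 × €36.08 = €370,902.40.
Operating income = contribution − fixed costs = €370,902.40 − €172,600 = €198,302.40. Interest = €116,380.00.
DOL = €370,902.40 ÷ €198,302.40 = 1.8704; DFL = €198,302.40 ÷ €81,922.40 = 2.4206.
Combined leverage = 1.8704 × 2.4206 = 4.5275.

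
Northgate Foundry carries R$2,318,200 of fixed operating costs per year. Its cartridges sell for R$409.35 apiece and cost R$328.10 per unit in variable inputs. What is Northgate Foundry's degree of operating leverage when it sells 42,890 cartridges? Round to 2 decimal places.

2.99

Contribution at this volume is 42,890 × R$81.25 = R$3,484,812.50.
Operating income = contribution − fixed costs = R$3,484,812.50 − R$2,318,200 = R$1,166,612.50.
Degree of operating leverage = R$3,484,812.50 / R$1,166,612.50 = 2.9871.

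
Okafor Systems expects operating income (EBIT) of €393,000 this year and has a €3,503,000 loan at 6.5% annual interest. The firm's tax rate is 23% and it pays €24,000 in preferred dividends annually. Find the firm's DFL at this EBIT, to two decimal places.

2.93

Interest = €227,695.00.
Pre-tax preferred-dividend burden = €24,000 ÷ (1 − 0.23) = €31,168.83.
DFL = EBIT ÷ [EBIT − I − D_p/(1−t)] = €393,000 ÷ [€393,000 − €227,695.00 − €31,168.83] = €393,000 ÷ €134,136.17 = 2.9299.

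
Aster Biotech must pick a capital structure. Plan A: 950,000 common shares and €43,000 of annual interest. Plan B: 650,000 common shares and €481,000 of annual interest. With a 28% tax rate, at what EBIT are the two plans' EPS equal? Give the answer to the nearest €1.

€1,430,000

Set EPS_A = EPS_B: (EBIT − €43,000)(1 − 0.28) ÷ 950,000 = (EBIT − €481,000)(1 − 0.28) ÷ 650,000.
The (1 − t) factor cancels: (EBIT − 43,000) × 650,000 = (EBIT − 481,000) × 950,000.
Solving, EBIT = (481,000·950,000 − 43,000·650,000) / (950,000 − 650,000) = 429,000,000,000 / 300,000 = 1,430,000.00.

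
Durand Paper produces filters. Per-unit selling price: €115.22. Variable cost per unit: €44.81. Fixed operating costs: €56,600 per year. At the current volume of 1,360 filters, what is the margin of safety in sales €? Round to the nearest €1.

€64,078

Unit CM = price − variable cost = €115.22 − €44.81 = €70.41. Break-even units = €56,600 ÷ €70.41 = 803.86; break-even revenue = 803.86 × €115.22 = €92,621.10.
Current sales = 1,360 × €115.22 = €156,699.20.
Margin of safety = €156,699.20 − €92,621.10 = €64,078.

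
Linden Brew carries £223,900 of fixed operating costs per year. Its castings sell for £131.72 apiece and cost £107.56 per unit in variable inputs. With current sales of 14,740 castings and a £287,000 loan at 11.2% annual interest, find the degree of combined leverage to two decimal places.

At 14,740 units, contribution = 14,740 × £24.16 = £356,118.40.
Operating income = contribution − fixed costs = £356,118.40 − £223,900 = £132,218.40. Interest = £32,144.00, so EBIT − I = £100,074.40.
DCL = contribution ÷ (EBIT − I) = £356,118.40 ÷ £100,074.40 = 3.5585.

3.56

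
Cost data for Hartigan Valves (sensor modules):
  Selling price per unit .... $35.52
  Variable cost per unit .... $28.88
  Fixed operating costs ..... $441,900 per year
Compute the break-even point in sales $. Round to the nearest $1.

CM per unit = $35.52 − $28.88 = $6.64; CM ratio = $6.64 / $35.52 = 0.1869.
Break-even sales = FC ÷ CM ratio = $441,900 × $35.52 / $6.64 = $2,363,899.

$2,363,899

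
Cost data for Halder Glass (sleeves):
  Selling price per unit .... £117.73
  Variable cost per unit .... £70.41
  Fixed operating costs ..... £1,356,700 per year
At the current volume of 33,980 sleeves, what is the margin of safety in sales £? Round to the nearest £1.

£625,058

Unit CM = price − variable cost = £117.73 − £70.41 = £47.32. Break-even units = £1,356,700 ÷ £47.32 = 28,670.75; break-even revenue = 28,670.75 × £117.73 = £3,375,407.67.
Actual sales revenue = 33,980 × £117.73 = £4,000,465.40.
Margin of safety = £4,000,465.40 − £3,375,407.67 = £625,058.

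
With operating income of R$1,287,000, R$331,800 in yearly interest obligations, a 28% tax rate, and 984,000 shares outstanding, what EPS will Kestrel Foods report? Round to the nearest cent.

Interest = R$331,800.00, so EBT = R$1,287,000 − R$331,800.00 = R$955,200.00.
After tax at 28%: net income = R$955,200.00 × 0.72 = R$687,744.00.
EPS = R$687,744.00 ÷ 984,000 = R$0.70.

R$0.70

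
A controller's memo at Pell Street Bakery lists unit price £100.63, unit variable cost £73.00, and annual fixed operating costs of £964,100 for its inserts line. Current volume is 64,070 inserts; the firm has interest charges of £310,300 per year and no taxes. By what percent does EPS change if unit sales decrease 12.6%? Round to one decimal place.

At 64,070 units, contribution = 64,070 × £27.63 = £1,770,254.10.
Operating income = contribution − fixed costs = £1,770,254.10 − £964,100 = £806,154.10.
Interest = £310,300.00, so EBIT − I = £495,854.10.
DCL = total CM / (EBIT − I) = £1,770,254.10 / £495,854.10 = 3.5701.
EPS therefore changes by 3.5701 × (-12.6%) = -45.0%.

-45.0%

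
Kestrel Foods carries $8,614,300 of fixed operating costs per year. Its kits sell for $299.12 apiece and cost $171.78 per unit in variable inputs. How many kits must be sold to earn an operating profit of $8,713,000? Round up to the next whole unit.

Contribution margin per unit = $299.12 − $171.78 = $127.34.
Units = (FC + target) / CM = ($8,614,300 + $8,713,000) / $127.34 = 136,071.15, so 136,072 kits.

136,072 kits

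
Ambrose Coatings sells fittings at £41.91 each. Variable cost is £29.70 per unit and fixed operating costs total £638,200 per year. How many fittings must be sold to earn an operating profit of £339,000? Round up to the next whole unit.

Unit CM = price − variable cost = £41.91 − £29.70 = £12.21.
Required volume = (fixed costs + target profit) ÷ CM = (£638,200 + £339,000) ÷ £12.21 = 80,032.76, so 80,033 fittings.

80,033 fittings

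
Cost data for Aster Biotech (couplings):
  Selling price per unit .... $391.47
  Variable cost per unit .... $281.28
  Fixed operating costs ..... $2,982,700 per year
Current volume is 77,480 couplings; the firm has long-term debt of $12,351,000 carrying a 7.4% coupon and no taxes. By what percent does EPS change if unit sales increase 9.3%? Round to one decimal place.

Contribution at this volume is 77,480 × $110.19 = $8,537,521.20.
EBIT = $8,537,521.20 − $2,982,700 = $5,554,821.20.
After interest of $913,974.00, pre-tax earnings = $4,640,847.20.
Degree of combined leverage = contribution ÷ (EBIT − I) = $8,537,521.20 ÷ $4,640,847.20 = 1.8396.
EPS therefore changes by 1.8396 × (+9.3%) = +17.1%.

+17.1%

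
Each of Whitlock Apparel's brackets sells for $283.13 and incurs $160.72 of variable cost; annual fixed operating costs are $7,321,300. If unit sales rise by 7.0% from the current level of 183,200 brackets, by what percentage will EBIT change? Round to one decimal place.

+10.4%

At 183,200 units, contribution = 183,200 × $122.41 = $22,425,512.00.
Operating income = contribution − fixed costs = $22,425,512.00 − $7,321,300 = $15,104,212.00.
DOL = contribution ÷ EBIT = $22,425,512.00 ÷ $15,104,212.00 = 1.4847.
So EBIT moves 1.4847 × (+7.0%) = +10.4%.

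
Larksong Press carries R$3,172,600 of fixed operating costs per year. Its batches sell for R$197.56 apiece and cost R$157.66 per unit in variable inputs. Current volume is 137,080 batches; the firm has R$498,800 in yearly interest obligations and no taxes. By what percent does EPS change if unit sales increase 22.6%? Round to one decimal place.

Contribution at this volume is 137,080 × R$39.90 = R$5,469,492.00.
Operating income = contribution − fixed costs = R$5,469,492.00 − R$3,172,600 = R$2,296,892.00.
Interest = R$498,800.00, so EBIT − I = R$1,798,092.00.
Degree of combined leverage = contribution ÷ (EBIT − I) = R$5,469,492.00 ÷ R$1,798,092.00 = 3.0418.
%ΔEPS = DCL × %ΔSales = 3.0418 × +22.6% = +68.7%.

+68.7%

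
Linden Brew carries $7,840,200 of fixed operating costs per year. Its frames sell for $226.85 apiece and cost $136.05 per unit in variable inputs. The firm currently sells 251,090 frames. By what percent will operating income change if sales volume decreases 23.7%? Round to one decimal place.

Total contribution margin = 251,090 × $90.80 = $22,798,972.00.
Subtracting fixed costs: EBIT = $22,798,972.00 − $7,840,200 = $14,958,772.00.
Degree of operating leverage = $22,798,972.00 / $14,958,772.00 = 1.5241.
Operating income changes by 1.5241 × -23.7% = -36.1%.

-36.1%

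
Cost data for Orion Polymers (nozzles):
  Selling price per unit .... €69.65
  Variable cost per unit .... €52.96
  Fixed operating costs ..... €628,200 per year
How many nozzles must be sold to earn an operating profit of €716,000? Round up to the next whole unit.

Contribution margin per unit = €69.65 − €52.96 = €16.69.
Units = (FC + target) / CM = (€628,200 + €716,000) / €16.69 = 80,539.25, so 80,540 nozzles.

80,540 nozzles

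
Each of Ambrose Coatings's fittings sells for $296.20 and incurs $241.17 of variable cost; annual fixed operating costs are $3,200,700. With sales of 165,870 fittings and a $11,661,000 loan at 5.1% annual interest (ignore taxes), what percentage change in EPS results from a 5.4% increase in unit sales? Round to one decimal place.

Total contribution margin = 165,870 × $55.03 = $9,127,826.10.
Subtracting fixed costs: EBIT = $9,127,826.10 − $3,200,700 = $5,927,126.10.
After interest of $594,711.00, pre-tax earnings = $5,332,415.10.
Degree of combined leverage = contribution ÷ (EBIT − I) = $9,127,826.10 ÷ $5,332,415.10 = 1.7118.
EPS therefore changes by 1.7118 × (+5.4%) = +9.2%.

+9.2%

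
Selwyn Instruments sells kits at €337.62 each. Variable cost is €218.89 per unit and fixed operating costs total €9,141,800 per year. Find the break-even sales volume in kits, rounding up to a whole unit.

Contribution margin per unit = €337.62 − €218.89 = €118.73.
Break-even volume = fixed costs ÷ CM per unit = €9,141,800 ÷ €118.73 = 76,996.55, so 76,997 kits.

76,997 kits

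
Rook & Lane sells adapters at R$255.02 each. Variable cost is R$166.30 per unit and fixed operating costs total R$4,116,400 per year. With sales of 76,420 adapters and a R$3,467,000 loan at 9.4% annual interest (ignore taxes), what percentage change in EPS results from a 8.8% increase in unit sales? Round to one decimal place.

+25.5%

Total contribution margin = 76,420 × R$88.72 = R$6,779,982.40.
EBIT = R$6,779,982.40 − R$4,116,400 = R$2,663,582.40.
Interest = R$325,898.00, so EBIT − I = R$2,337,684.40.
Degree of combined leverage = contribution ÷ (EBIT − I) = R$6,779,982.40 ÷ R$2,337,684.40 = 2.9003.
%ΔEPS = DCL × %ΔSales = 2.9003 × +8.8% = +25.5%.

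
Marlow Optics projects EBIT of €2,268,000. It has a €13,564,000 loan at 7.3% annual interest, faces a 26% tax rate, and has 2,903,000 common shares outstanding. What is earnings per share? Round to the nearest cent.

€0.33

Interest = €990,172.00, so EBT = €2,268,000 − €990,172.00 = €1,277,828.00.
After tax at 26%: net income = €1,277,828.00 × 0.74 = €945,592.72.
Per share: €945,592.72 / 2,903,000 shares = €0.33.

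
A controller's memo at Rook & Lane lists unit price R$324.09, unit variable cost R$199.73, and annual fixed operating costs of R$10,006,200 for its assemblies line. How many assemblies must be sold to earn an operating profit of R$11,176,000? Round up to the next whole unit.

Unit CM = price − variable cost = R$324.09 − R$199.73 = R$124.36.
Units = (FC + target) / CM = (R$10,006,200 + R$11,176,000) / R$124.36 = 170,329.69, so 170,330 assemblies.

170,330 assemblies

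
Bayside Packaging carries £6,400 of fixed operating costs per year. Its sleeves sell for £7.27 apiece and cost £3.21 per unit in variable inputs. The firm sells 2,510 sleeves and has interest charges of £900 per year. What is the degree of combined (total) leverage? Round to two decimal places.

3.53

Contribution at this volume is 2,510 × £4.06 = £10,190.60.
EBIT = £10,190.60 − £6,400 = £3,790.60. Interest = £900.00.
DOL = £10,190.60 ÷ £3,790.60 = 2.6884; DFL = £3,790.60 ÷ £2,890.60 = 1.3114.
Combined leverage = 2.6884 × 1.3114 = 3.5256.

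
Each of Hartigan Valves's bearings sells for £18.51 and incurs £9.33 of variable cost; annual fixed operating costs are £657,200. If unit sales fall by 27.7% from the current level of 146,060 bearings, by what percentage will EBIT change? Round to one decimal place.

-54.3%

At 146,060 units, contribution = 146,060 × £9.18 = £1,340,830.80.
Operating income = contribution − fixed costs = £1,340,830.80 − £657,200 = £683,630.80.
So DOL = total CM / EBIT = £1,340,830.80 / £683,630.80 = 1.9613.
%ΔEBIT = DOL × %ΔSales = 1.9613 × -27.7% = -54.3%.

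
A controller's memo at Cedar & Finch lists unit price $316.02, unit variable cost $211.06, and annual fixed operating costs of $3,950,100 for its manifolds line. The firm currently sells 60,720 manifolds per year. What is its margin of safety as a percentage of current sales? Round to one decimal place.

Contribution margin per unit = $316.02 − $211.06 = $104.96. Break-even units = $3,950,100 ÷ $104.96 = 37,634.34; break-even revenue = 37,634.34 × $316.02 = $11,893,203.14.
Current sales = 60,720 × $316.02 = $19,188,734.40.
Margin of safety = ($19,188,734.40 − $11,893,203.14) ÷ $19,188,734.40 = 38.0%.

38.0%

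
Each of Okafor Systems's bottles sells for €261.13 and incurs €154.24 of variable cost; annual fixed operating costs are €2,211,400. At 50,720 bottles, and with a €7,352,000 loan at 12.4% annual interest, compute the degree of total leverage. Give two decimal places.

2.36

At 50,720 units, contribution = 50,720 × €106.89 = €5,421,460.80.
Subtracting fixed costs: EBIT = €5,421,460.80 − €2,211,400 = €3,210,060.80. Interest = €911,648.00, so EBIT − I = €2,298,412.80.
DCL = contribution ÷ (EBIT − I) = €5,421,460.80 ÷ €2,298,412.80 = 2.3588.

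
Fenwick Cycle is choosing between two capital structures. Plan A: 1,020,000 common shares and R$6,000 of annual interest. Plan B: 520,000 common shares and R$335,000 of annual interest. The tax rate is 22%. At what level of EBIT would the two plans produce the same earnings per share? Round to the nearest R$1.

At indifference, (EBIT − 6,000)(1 − t)/1,020,000 = (EBIT − 335,000)(1 − t)/520,000.
The (1 − t) factor cancels: (EBIT − 6,000) × 520,000 = (EBIT − 335,000) × 1,020,000.
EBIT × (1,020,000 − 520,000) = 335,000 × 1,020,000 − 6,000 × 520,000 = 338,580,000,000, so EBIT = 338,580,000,000 ÷ 500,000 = 677,160.00.

R$677,160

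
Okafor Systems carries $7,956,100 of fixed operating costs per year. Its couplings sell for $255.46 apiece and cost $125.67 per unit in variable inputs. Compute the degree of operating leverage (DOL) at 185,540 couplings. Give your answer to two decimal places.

Total contribution margin = 185,540 × $129.79 = $24,081,236.60.
Subtracting fixed costs: EBIT = $24,081,236.60 − $7,956,100 = $16,125,136.60.
DOL = contribution ÷ EBIT = $24,081,236.60 ÷ $16,125,136.60 = 1.4934.

1.49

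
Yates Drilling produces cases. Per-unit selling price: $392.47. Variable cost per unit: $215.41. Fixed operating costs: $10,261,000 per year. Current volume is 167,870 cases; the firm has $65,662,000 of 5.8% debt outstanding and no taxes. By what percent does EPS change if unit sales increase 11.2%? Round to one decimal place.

+21.3%

Contribution at this volume is 167,870 × $177.06 = $29,723,062.20.
Operating income = contribution − fixed costs = $29,723,062.20 − $10,261,000 = $19,462,062.20.
After interest of $3,808,396.00, pre-tax earnings = $15,653,666.20.
DCL = total CM / (EBIT − I) = $29,723,062.20 / $15,653,666.20 = 1.8988.
%ΔEPS = DCL × %ΔSales = 1.8988 × +11.2% = +21.3%.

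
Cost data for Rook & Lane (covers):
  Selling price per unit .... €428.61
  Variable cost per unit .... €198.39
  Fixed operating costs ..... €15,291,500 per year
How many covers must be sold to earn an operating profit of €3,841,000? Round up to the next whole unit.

83,106 covers

Contribution margin per unit = €428.61 − €198.39 = €230.22.
Required volume = (fixed costs + target profit) ÷ CM = (€15,291,500 + €3,841,000) ÷ €230.22 = 83,105.29, so 83,106 covers.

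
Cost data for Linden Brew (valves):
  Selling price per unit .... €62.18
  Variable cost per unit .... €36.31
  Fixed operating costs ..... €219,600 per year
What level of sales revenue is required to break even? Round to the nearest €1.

Contribution margin per unit = €62.18 − €36.31 = €25.87, a CM ratio of €25.87 ÷ €62.18 = 0.4161.
Break-even sales = FC ÷ CM ratio = €219,600 × €62.18 / €25.87 = €527,821.

€527,821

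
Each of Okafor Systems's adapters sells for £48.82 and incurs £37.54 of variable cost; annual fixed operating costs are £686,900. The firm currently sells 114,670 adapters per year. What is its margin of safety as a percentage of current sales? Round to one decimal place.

46.9%

Unit CM = price − variable cost = £48.82 − £37.54 = £11.28. Break-even units = £686,900 ÷ £11.28 = 60,895.39; break-even revenue = 60,895.39 × £48.82 = £2,972,912.94.
Current sales = 114,670 × £48.82 = £5,598,189.40.
Margin of safety = (£5,598,189.40 − £2,972,912.94) ÷ £5,598,189.40 = 46.9%.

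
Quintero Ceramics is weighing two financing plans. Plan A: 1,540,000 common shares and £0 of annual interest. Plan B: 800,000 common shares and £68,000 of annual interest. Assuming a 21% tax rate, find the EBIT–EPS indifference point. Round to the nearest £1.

At indifference, (EBIT − 0)(1 − t)/1,540,000 = (EBIT − 68,000)(1 − t)/800,000.
The (1 − t) factor cancels: (EBIT − 0) × 800,000 = (EBIT − 68,000) × 1,540,000.
Solving, EBIT = (68,000·1,540,000 − 0·800,000) / (1,540,000 − 800,000) = 104,720,000,000 / 740,000 = 141,513.51.

£141,514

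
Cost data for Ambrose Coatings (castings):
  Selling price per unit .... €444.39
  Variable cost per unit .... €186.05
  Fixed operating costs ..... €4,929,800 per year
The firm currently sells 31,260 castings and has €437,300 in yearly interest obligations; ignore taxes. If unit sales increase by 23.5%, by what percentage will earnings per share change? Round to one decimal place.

At 31,260 units, contribution = 31,260 × €258.34 = €8,075,708.40.
EBIT = €8,075,708.40 − €4,929,800 = €3,145,908.40.
After interest of €437,300.00, pre-tax earnings = €2,708,608.40.
DCL = total CM / (EBIT − I) = €8,075,708.40 / €2,708,608.40 = 2.9815.
%ΔEPS = DCL × %ΔSales = 2.9815 × +23.5% = +70.1%.

+70.1%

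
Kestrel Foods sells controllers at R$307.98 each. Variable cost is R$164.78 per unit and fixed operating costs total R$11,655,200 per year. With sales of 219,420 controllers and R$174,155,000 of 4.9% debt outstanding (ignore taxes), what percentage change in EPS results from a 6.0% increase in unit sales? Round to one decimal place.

At 219,420 units, contribution = 219,420 × R$143.20 = R$31,420,944.00.
Operating income = contribution − fixed costs = R$31,420,944.00 − R$11,655,200 = R$19,765,744.00.
Interest = R$8,533,595.00, so EBIT − I = R$11,232,149.00.
DCL = total CM / (EBIT − I) = R$31,420,944.00 / R$11,232,149.00 = 2.7974.
EPS therefore changes by 2.7974 × (+6.0%) = +16.8%.

+16.8%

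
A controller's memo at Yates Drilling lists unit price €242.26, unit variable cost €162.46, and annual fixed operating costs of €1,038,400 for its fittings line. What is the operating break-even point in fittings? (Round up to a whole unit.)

Contribution margin per unit = €242.26 − €162.46 = €79.80.
Break-even volume = fixed costs ÷ CM per unit = €1,038,400 ÷ €79.80 = 13,012.53, so 13,013 fittings.

13,013 fittings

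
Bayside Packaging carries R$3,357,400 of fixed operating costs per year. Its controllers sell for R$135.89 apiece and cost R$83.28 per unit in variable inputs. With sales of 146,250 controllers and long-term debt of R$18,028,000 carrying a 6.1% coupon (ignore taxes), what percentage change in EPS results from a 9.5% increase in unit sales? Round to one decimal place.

Total contribution margin = 146,250 × R$52.61 = R$7,694,212.50.
Operating income = contribution − fixed costs = R$7,694,212.50 − R$3,357,400 = R$4,336,812.50.
Interest = R$1,099,708.00, so EBIT − I = R$3,237,104.50.
Degree of combined leverage = contribution ÷ (EBIT − I) = R$7,694,212.50 ÷ R$3,237,104.50 = 2.3769.
%ΔEPS = DCL × %ΔSales = 2.3769 × +9.5% = +22.6%.

+22.6%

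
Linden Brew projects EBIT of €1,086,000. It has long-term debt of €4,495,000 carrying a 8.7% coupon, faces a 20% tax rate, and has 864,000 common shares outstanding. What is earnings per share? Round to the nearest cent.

Pre-tax income = €1,086,000 − €391,065.00 = €694,935.00.
After tax at 20%: net income = €694,935.00 × 0.80 = €555,948.00.
EPS = €555,948.00 ÷ 864,000 = €0.64.

€0.64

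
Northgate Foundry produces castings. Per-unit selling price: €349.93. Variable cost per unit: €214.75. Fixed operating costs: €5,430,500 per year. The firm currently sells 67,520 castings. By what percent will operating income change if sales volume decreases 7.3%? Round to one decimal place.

-18.0%

At 67,520 units, contribution = 67,520 × €135.18 = €9,127,353.60.
Operating income = contribution − fixed costs = €9,127,353.60 − €5,430,500 = €3,696,853.60.
So DOL = total CM / EBIT = €9,127,353.60 / €3,696,853.60 = 2.4690.
Operating income changes by 2.4690 × -7.3% = -18.0%.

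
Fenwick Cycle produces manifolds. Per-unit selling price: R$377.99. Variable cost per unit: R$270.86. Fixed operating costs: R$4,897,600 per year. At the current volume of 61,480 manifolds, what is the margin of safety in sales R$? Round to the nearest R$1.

R$5,958,476

Unit CM = price − variable cost = R$377.99 − R$270.86 = R$107.13. Break-even units = R$4,897,600 ÷ R$107.13 = 45,716.42; break-even revenue = 45,716.42 × R$377.99 = R$17,280,349.33.
Current sales = 61,480 × R$377.99 = R$23,238,825.20.
Margin of safety = R$23,238,825.20 − R$17,280,349.33 = R$5,958,476.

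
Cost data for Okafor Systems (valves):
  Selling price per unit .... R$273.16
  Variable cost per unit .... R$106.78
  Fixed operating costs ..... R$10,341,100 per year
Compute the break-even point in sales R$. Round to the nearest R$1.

R$16,977,851

CM per unit = R$273.16 − R$106.78 = R$166.38; CM ratio = R$166.38 / R$273.16 = 0.6091.
Break-even revenue = fixed costs × price ÷ CM = R$10,341,100 × R$273.16 ÷ R$166.38 = R$16,977,851.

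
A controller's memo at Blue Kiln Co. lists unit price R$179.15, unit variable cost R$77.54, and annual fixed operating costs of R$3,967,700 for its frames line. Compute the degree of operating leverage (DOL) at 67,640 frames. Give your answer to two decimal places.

2.37

Contribution at this volume is 67,640 × R$101.61 = R$6,872,900.40.
EBIT = R$6,872,900.40 − R$3,967,700 = R$2,905,200.40.
DOL = contribution ÷ EBIT = R$6,872,900.40 ÷ R$2,905,200.40 = 2.3657.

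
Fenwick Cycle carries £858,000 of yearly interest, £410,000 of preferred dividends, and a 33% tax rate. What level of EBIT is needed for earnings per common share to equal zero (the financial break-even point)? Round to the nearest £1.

Preferred dividends are paid after tax, so their pre-tax equivalent is £410,000 ÷ (1 − 0.33) = £611,940.30.
EPS = 0 when EBIT covers interest plus the pre-tax preferred burden: £858,000 + £611,940.30 = £1,469,940.30.

£1,469,940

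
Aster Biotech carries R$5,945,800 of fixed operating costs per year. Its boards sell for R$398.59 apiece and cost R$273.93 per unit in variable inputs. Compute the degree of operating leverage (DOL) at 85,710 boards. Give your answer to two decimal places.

Contribution at this volume is 85,710 × R$124.66 = R$10,684,608.60.
Subtracting fixed costs: EBIT = R$10,684,608.60 − R$5,945,800 = R$4,738,808.60.
Degree of operating leverage = R$10,684,608.60 / R$4,738,808.60 = 2.2547.

2.25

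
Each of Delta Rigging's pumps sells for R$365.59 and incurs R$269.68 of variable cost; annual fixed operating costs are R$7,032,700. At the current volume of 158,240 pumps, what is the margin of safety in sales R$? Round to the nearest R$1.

R$31,043,697

Unit CM = price − variable cost = R$365.59 − R$269.68 = R$95.91. Break-even units = R$7,032,700 ÷ R$95.91 = 73,326.03; break-even revenue = 73,326.03 × R$365.59 = R$26,807,265.07.
Current sales = 158,240 × R$365.59 = R$57,850,961.60.
Margin of safety = R$57,850,961.60 − R$26,807,265.07 = R$31,043,697.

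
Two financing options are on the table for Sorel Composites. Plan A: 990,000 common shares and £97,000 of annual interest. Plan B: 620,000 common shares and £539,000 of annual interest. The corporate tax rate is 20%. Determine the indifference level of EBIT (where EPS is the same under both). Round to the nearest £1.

£1,279,649

Set EPS_A = EPS_B: (EBIT − £97,000)(1 − 0.20) ÷ 990,000 = (EBIT − £539,000)(1 − 0.20) ÷ 620,000.
The (1 − t) factor cancels: (EBIT − 97,000) × 620,000 = (EBIT − 539,000) × 990,000.
EBIT × (990,000 − 620,000) = 539,000 × 990,000 − 97,000 × 620,000 = 473,470,000,000, so EBIT = 473,470,000,000 ÷ 370,000 = 1,279,648.65.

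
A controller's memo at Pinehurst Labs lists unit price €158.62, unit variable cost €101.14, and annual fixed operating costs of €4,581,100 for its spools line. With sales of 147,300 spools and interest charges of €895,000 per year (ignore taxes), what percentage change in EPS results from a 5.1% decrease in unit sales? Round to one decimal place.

-14.4%

Total contribution margin = 147,300 × €57.48 = €8,466,804.00.
Subtracting fixed costs: EBIT = €8,466,804.00 − €4,581,100 = €3,885,704.00.
Interest = €895,000.00, so EBIT − I = €2,990,704.00.
Degree of combined leverage = contribution ÷ (EBIT − I) = €8,466,804.00 ÷ €2,990,704.00 = 2.8310.
%ΔEPS = DCL × %ΔSales = 2.8310 × -5.1% = -14.4%.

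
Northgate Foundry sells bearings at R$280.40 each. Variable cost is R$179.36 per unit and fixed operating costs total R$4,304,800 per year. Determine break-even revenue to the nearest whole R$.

R$11,946,416

Contribution margin per unit = R$280.40 − R$179.36 = R$101.04, a CM ratio of R$101.04 ÷ R$280.40 = 0.3603.
Break-even sales = FC ÷ CM ratio = R$4,304,800 × R$280.40 / R$101.04 = R$11,946,416.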